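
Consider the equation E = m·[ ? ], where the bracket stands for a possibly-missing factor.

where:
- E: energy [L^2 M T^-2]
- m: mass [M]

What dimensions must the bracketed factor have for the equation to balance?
[L^2 T^-2] — velocity squared (e.g. v²)

E has dimensions [L^2 M T^-2]; m has dimensions [M].
The bracketed factor must supply [L^2 M T^-2] / [M] = [L^2 T^-2].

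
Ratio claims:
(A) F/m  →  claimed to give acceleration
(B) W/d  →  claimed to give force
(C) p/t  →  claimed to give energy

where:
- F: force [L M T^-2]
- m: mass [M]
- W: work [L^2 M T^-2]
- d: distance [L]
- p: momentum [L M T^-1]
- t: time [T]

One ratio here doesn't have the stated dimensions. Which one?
(C) p/t does not give energy

(A) F/m: [L T^-2] = acceleration [L T^-2] ✓
(B) W/d: [L M T^-2] = force [L M T^-2] ✓
(C) p/t: [L M T^-2] ≠ energy [L^2 M T^-2] ✗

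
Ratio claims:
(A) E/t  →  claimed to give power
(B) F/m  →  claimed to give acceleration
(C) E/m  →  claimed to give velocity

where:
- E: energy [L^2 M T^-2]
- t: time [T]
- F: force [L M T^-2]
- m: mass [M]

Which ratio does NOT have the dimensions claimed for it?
(C) E/m does not give velocity

(A) E/t: [L^2 M T^-3] = power [L^2 M T^-3] ✓
(B) F/m: [L T^-2] = acceleration [L T^-2] ✓
(C) E/m: [L^2 T^-2] ≠ velocity [L T^-1] ✗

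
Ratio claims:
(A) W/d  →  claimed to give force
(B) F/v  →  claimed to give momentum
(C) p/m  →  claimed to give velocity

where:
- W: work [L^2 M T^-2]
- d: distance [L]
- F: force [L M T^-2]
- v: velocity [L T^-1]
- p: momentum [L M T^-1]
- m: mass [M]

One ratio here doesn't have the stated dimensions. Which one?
(B) F/v does not give momentum

(A) W/d: [L M T^-2] = force [L M T^-2] ✓
(B) F/v: [M T^-1] ≠ momentum [L M T^-1] ✗
(C) p/m: [L T^-1] = velocity [L T^-1] ✓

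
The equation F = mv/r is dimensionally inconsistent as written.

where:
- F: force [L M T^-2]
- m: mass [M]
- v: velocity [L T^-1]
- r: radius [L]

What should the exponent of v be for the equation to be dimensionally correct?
The exponent of v should be 2: F = mv^2/r

The LHS F has dimensions [L M T^-2]; v has dimensions [L T^-1].
As written, the RHS mv/r (exponent 1 on v) has dimensions [M T^-1], which does not match.
With exponent 2, the RHS mv^2/r has dimensions [L M T^-2], matching the LHS.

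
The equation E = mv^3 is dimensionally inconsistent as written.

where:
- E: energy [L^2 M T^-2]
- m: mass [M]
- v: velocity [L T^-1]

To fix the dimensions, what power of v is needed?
The exponent of v should be 2: E = mv^2

The LHS E has dimensions [L^2 M T^-2]; v has dimensions [L T^-1].
As written, the RHS mv^3 (exponent 3 on v) has dimensions [L^3 M T^-3], which does not match.
With exponent 2, the RHS mv^2 has dimensions [L^2 M T^-2], matching the LHS.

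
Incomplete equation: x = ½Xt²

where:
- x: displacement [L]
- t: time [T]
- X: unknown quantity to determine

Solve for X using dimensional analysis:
X = a (acceleration), dimensions [L T^-2]

x has dimensions [L]; the rest of the RHS (½ t²) has dimensions [T^2].
So X must have dimensions [L T^-2] — X = a (acceleration).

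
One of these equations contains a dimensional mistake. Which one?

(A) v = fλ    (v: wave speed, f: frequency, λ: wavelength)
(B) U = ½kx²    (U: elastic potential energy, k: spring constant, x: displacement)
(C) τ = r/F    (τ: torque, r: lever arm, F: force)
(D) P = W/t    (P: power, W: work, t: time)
(C) τ = r/F

The equation (C) τ = r/F is dimensionally incorrect.

LHS (τ): [L^2 M T^-2]
RHS (r/F): [M^-1 T^2] ✗

The dimensions do not match. The other three equations balance.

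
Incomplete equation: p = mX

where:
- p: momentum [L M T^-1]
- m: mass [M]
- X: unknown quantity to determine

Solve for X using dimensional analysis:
X = v (velocity), dimensions [L T^-1]

p has dimensions [L M T^-1]; the rest of the RHS (m) has dimensions [M].
So X must have dimensions [L T^-1] — X = v (velocity).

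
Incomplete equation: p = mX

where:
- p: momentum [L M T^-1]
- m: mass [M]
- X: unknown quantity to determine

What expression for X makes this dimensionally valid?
X = v (velocity), dimensions [L T^-1]

p has dimensions [L M T^-1]; the rest of the RHS (m) has dimensions [M].
So X must have dimensions [L T^-1] — X = v (velocity).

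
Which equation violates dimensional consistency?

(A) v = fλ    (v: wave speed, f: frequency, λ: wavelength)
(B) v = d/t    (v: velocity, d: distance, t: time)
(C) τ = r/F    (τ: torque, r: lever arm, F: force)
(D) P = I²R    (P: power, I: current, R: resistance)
(C) τ = r/F

The equation (C) τ = r/F is dimensionally incorrect.

LHS (τ): [L^2 M T^-2]
RHS (r/F): [M^-1 T^2] ✗

The dimensions do not match. The other three equations balance.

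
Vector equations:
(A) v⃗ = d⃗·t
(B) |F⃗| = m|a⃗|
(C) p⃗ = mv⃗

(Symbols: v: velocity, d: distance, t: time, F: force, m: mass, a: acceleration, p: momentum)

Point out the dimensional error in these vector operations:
(A) v⃗ = d⃗·t

(A) v⃗ = d⃗·t: LHS [L T^-1], RHS [L T] ✗ — velocity is displacement per time; should be d⃗/t
(B) |F⃗| = m|a⃗|: LHS [L M T^-2], RHS [L M T^-2] ✓ — magnitudes of vectors are scalars
(C) p⃗ = mv⃗: LHS [L M T^-1], RHS [L M T^-1] ✓ — mass (scalar) times velocity (vector)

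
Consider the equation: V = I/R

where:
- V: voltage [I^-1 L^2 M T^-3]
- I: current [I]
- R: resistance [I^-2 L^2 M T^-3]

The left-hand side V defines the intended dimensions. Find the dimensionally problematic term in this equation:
The right-hand side term I/R

V has dimensions [I^-1 L^2 M T^-3], but I/R has dimensions [I^3 L^-2 M^-1 T^3], so the term I/R is dimensionally wrong for V.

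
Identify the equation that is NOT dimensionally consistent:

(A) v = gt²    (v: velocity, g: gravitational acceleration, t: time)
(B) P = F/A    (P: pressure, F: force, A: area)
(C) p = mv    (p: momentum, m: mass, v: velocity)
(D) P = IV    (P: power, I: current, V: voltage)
(A) v = gt²

The equation (A) v = gt² is dimensionally incorrect.

LHS (v): [L T^-1]
RHS (gt²): [L] ✗

The dimensions do not match. The other three equations balance.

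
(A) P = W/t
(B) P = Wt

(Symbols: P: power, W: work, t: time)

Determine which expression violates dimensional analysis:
(B)

(A) P = W/t: LHS [L^2 M T^-3], RHS [L^2 M T^-3] ✓
(B) P = Wt: LHS [L^2 M T^-3], RHS [L^2 M T^-1] ✗

Expression (B) P = Wt is dimensionally incorrect.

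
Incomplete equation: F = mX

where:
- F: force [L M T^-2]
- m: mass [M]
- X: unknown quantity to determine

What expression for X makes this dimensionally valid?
X = a (acceleration), dimensions [L T^-2]

F has dimensions [L M T^-2]; the rest of the RHS (m) has dimensions [M].
So X must have dimensions [L T^-2] — X = a (acceleration).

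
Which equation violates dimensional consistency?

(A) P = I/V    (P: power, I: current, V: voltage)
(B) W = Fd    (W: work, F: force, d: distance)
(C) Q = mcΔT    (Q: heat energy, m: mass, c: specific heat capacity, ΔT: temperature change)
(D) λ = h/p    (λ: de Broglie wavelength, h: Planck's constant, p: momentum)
(A) P = I/V

The equation (A) P = I/V is dimensionally incorrect.

LHS (P): [L^2 M T^-3]
RHS (I/V): [I^2 L^-2 M^-1 T^3] ✗

The dimensions do not match. The other three equations balance.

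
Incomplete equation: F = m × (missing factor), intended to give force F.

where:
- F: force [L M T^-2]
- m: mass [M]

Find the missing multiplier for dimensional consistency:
a (acceleration), dimensions [L T^-2]

F has dimensions [L M T^-2] and m has dimensions [M].
The missing factor must have dimensions [L M T^-2] / [M] = [L T^-2], i.e. acceleration (a).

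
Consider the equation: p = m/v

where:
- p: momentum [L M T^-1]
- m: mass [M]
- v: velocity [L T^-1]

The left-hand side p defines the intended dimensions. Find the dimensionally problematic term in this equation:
The right-hand side term m/v

p has dimensions [L M T^-1], but m/v has dimensions [L^-1 M T], so the term m/v is dimensionally wrong for p.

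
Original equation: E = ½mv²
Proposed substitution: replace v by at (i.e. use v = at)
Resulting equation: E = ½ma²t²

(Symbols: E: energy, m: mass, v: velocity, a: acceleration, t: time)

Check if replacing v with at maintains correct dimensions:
Yes

[v] = [L T^-1] and [at] = [L T^-1]. These match, so the substitution replaces a quantity by one of the same dimensions and the result E = ½ma²t² has LHS [L^2 M T^-2] vs RHS [L^2 M T^-2] — still consistent.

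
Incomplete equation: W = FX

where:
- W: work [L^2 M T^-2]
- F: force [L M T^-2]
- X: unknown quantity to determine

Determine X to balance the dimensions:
X = d (distance), dimensions [L]

W has dimensions [L^2 M T^-2]; the rest of the RHS (F) has dimensions [L M T^-2].
So X must have dimensions [L] — X = d (distance).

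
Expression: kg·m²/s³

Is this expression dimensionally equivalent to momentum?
No

The expression kg·m²/s³ has dimensions [L^2 M T^-3], but momentum has dimensions [L M T^-1].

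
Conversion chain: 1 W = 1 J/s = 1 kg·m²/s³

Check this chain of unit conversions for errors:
The chain is correct (no errors).

Correct: Watt is Joule per second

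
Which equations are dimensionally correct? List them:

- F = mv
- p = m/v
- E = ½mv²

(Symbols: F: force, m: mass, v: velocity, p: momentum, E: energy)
Dimensionally correct: E = ½mv²
Dimensionally incorrect: F = mv, p = m/v
Ordered (correct first, then incorrect): E = ½mv², F = mv, p = m/v

- F = mv: LHS [L M T^-2], RHS [L M T^-1] → incorrect ✗
- p = m/v: LHS [L M T^-1], RHS [L^-1 M T] → incorrect ✗
- E = ½mv²: LHS [L^2 M T^-2], RHS [L^2 M T^-2] → correct ✓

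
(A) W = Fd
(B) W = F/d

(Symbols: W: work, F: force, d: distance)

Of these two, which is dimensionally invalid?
(B)

(A) W = Fd: LHS [L^2 M T^-2], RHS [L^2 M T^-2] ✓
(B) W = F/d: LHS [L^2 M T^-2], RHS [M T^-2] ✗

Expression (B) W = F/d is dimensionally incorrect.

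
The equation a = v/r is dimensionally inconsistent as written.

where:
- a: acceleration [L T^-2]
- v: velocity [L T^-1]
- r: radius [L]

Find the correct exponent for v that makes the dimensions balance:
The exponent of v should be 2: a = v^2/r

The LHS a has dimensions [L T^-2]; v has dimensions [L T^-1].
As written, the RHS v/r (exponent 1 on v) has dimensions [T^-1], which does not match.
With exponent 2, the RHS v^2/r has dimensions [L T^-2], matching the LHS.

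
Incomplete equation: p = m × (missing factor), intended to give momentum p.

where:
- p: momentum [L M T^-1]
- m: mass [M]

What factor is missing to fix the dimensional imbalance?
v (velocity), dimensions [L T^-1]

p has dimensions [L M T^-1] and m has dimensions [M].
The missing factor must have dimensions [L M T^-1] / [M] = [L T^-1], i.e. velocity (v).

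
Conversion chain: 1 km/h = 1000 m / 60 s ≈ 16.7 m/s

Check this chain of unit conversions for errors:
The chain is incorrect (it contains an error).

Incorrect: 1 h = 3600 s, not 60 s (1 km/h ≈ 0.278 m/s)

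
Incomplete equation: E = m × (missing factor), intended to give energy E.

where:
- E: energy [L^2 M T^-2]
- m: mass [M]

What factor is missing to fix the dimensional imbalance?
v² (velocity squared), dimensions [L^2 T^-2]

E has dimensions [L^2 M T^-2] and m has dimensions [M].
The missing factor must have dimensions [L^2 M T^-2] / [M] = [L^2 T^-2], i.e. velocity squared (v²).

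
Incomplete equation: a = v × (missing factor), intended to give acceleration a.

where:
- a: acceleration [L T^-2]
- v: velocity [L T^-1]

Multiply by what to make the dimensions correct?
1/t (inverse time), dimensions [T^-1]

a has dimensions [L T^-2] and v has dimensions [L T^-1].
The missing factor must have dimensions [L T^-2] / [L T^-1] = [T^-1], i.e. inverse time (1/t).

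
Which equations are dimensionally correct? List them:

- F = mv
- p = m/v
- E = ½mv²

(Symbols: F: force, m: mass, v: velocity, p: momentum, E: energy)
Dimensionally correct: E = ½mv²
Dimensionally incorrect: F = mv, p = m/v
Ordered (correct first, then incorrect): E = ½mv², F = mv, p = m/v

- F = mv: LHS [L M T^-2], RHS [L M T^-1] → incorrect ✗
- p = m/v: LHS [L M T^-1], RHS [L^-1 M T] → incorrect ✗
- E = ½mv²: LHS [L^2 M T^-2], RHS [L^2 M T^-2] → correct ✓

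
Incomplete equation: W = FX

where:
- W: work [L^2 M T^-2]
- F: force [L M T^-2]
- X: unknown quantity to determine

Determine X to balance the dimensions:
X = d (distance), dimensions [L]

W has dimensions [L^2 M T^-2]; the rest of the RHS (F) has dimensions [L M T^-2].
So X must have dimensions [L] — X = d (distance).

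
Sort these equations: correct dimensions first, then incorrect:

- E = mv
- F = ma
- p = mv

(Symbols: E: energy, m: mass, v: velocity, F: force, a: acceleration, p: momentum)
Dimensionally correct: F = ma, p = mv
Dimensionally incorrect: E = mv
Ordered (correct first, then incorrect): F = ma, p = mv, E = mv

- E = mv: LHS [L^2 M T^-2], RHS [L M T^-1] → incorrect ✗
- F = ma: LHS [L M T^-2], RHS [L M T^-2] → correct ✓
- p = mv: LHS [L M T^-1], RHS [L M T^-1] → correct ✓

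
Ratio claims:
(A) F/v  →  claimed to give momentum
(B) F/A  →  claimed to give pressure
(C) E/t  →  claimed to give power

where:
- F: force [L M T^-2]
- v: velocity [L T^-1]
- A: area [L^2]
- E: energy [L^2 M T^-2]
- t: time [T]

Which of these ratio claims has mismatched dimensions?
(A) F/v does not give momentum

(A) F/v: [M T^-1] ≠ momentum [L M T^-1] ✗
(B) F/A: [L^-1 M T^-2] = pressure [L^-1 M T^-2] ✓
(C) E/t: [L^2 M T^-3] = power [L^2 M T^-3] ✓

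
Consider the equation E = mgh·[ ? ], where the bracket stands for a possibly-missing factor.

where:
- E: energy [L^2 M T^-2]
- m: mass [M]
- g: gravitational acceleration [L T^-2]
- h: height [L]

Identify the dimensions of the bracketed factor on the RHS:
Nothing is missing — the bracketed factor must be dimensionless.

E has dimensions [L^2 M T^-2] and mgh already has dimensions [L^2 M T^-2], so E = mgh is dimensionally complete.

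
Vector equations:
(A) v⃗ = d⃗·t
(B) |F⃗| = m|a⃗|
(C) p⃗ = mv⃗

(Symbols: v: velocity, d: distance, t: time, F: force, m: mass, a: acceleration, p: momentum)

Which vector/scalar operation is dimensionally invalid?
(A) v⃗ = d⃗·t

(A) v⃗ = d⃗·t: LHS [L T^-1], RHS [L T] ✗ — velocity is displacement per time; should be d⃗/t
(B) |F⃗| = m|a⃗|: LHS [L M T^-2], RHS [L M T^-2] ✓ — magnitudes of vectors are scalars
(C) p⃗ = mv⃗: LHS [L M T^-1], RHS [L M T^-1] ✓ — mass (scalar) times velocity (vector)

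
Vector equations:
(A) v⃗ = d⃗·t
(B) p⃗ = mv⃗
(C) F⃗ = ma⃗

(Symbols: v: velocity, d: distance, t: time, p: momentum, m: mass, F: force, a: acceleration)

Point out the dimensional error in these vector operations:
(A) v⃗ = d⃗·t

(A) v⃗ = d⃗·t: LHS [L T^-1], RHS [L T] ✗ — velocity is displacement per time; should be d⃗/t
(B) p⃗ = mv⃗: LHS [L M T^-1], RHS [L M T^-1] ✓ — mass (scalar) times velocity (vector)
(C) F⃗ = ma⃗: LHS [L M T^-2], RHS [L M T^-2] ✓ — Force and acceleration are vectors, mass is a scalar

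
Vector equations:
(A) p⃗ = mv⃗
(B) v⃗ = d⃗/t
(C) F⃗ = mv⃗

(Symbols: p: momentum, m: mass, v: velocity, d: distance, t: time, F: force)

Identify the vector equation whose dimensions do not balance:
(C) F⃗ = mv⃗

(A) p⃗ = mv⃗: LHS [L M T^-1], RHS [L M T^-1] ✓ — mass (scalar) times velocity (vector)
(B) v⃗ = d⃗/t: LHS [L T^-1], RHS [L T^-1] ✓ — displacement (vector) divided by time (scalar)
(C) F⃗ = mv⃗: LHS [L M T^-2], RHS [L M T^-1] ✗ — mass times velocity is momentum, not force; should be ma⃗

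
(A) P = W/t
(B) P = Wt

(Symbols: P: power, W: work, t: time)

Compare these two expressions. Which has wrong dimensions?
(B)

(A) P = W/t: LHS [L^2 M T^-3], RHS [L^2 M T^-3] ✓
(B) P = Wt: LHS [L^2 M T^-3], RHS [L^2 M T^-1] ✗

Expression (B) P = Wt is dimensionally incorrect.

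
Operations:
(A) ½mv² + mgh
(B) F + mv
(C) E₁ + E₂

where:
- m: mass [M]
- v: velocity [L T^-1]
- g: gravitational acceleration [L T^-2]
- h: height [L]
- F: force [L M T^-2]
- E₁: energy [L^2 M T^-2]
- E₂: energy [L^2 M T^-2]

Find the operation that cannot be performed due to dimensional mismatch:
(B) F + mv

(A) ½mv² + mgh: ½mv² [L^2 M T^-2] and mgh [L^2 M T^-2] — same dimensions ✓
(B) F + mv: F [L M T^-2] and mv [L M T^-1] — different dimensions cannot be added/subtracted ✗
(C) E₁ + E₂: E₁ [L^2 M T^-2] and E₂ [L^2 M T^-2] — same dimensions ✓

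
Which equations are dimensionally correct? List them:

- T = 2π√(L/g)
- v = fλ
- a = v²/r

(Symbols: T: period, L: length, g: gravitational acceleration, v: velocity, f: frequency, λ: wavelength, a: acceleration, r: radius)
Dimensionally correct: T = 2π√(L/g), v = fλ, a = v²/r
Dimensionally incorrect: none
Ordered (correct first, then incorrect): T = 2π√(L/g), v = fλ, a = v²/r

- T = 2π√(L/g): LHS [T], RHS [T] → correct ✓
- v = fλ: LHS [L T^-1], RHS [L T^-1] → correct ✓
- a = v²/r: LHS [L T^-2], RHS [L T^-2] → correct ✓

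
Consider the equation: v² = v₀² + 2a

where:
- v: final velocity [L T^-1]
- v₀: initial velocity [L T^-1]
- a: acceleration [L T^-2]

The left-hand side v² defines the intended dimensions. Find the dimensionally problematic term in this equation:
The term 2a

Checking each RHS term against the LHS:
- v₀²: [L^2 T^-2] — matches v² [L^2 T^-2] ✓
- 2a: [L T^-2] — does NOT match v² [L^2 T^-2] ✗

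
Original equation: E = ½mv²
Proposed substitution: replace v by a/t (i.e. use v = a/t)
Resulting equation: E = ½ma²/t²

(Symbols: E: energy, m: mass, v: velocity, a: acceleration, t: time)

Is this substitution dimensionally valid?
No

[v] = [L T^-1] and [a/t] = [L T^-3]. These differ, so the substitution replaces a quantity by one of different dimensions and the result E = ½ma²/t² has LHS [L^2 M T^-2] vs RHS [L^2 M T^-6] — inconsistent.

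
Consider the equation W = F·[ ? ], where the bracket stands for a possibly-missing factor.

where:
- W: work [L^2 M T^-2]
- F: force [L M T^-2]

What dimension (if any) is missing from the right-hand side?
[L] — length (e.g. a distance d)

W has dimensions [L^2 M T^-2]; F has dimensions [L M T^-2].
The bracketed factor must supply [L^2 M T^-2] / [L M T^-2] = [L].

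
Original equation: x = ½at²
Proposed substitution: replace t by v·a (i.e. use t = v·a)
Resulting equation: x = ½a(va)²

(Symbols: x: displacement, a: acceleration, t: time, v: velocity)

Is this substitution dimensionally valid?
No

[t] = [T] and [v·a] = [L^2 T^-3]. These differ, so the substitution replaces a quantity by one of different dimensions and the result x = ½a(va)² has LHS [L] vs RHS [L^5 T^-8] — inconsistent.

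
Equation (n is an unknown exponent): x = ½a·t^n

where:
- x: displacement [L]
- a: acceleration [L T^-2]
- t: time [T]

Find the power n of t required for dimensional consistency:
n = 2

x has dimensions [L]; t has dimensions [T].
The rest of the RHS has dimensions [L T^-2], so t^n must supply [T^2].
With n = 2: ½a·t^2 has dimensions [L], matching the LHS ✓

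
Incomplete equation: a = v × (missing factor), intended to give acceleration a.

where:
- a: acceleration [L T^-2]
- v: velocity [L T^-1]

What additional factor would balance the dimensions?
1/t (inverse time), dimensions [T^-1]

a has dimensions [L T^-2] and v has dimensions [L T^-1].
The missing factor must have dimensions [L T^-2] / [L T^-1] = [T^-1], i.e. inverse time (1/t).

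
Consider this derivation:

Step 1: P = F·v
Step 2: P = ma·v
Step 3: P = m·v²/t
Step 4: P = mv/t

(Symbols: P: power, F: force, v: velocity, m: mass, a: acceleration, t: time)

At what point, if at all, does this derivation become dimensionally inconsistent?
Step 4

Step 1: P = F·v → LHS [L^2 M T^-3], RHS [L^2 M T^-3] ✓
Step 2: P = ma·v → LHS [L^2 M T^-3], RHS [L^2 M T^-3] ✓
Step 3: P = m·v²/t → LHS [L^2 M T^-3], RHS [L^2 M T^-3] ✓
Step 4: P = mv/t → LHS [L^2 M T^-3], RHS [L M T^-2] ✗

The first dimensional inconsistency appears in step 4: P = mv/t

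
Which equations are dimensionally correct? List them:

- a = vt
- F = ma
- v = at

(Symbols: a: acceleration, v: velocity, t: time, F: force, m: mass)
Dimensionally correct: F = ma, v = at
Dimensionally incorrect: a = vt
Ordered (correct first, then incorrect): F = ma, v = at, a = vt

- a = vt: LHS [L T^-2], RHS [L] → incorrect ✗
- F = ma: LHS [L M T^-2], RHS [L M T^-2] → correct ✓
- v = at: LHS [L T^-1], RHS [L T^-1] → correct ✓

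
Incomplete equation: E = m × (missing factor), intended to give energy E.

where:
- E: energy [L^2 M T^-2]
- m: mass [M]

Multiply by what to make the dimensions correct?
v² (velocity squared), dimensions [L^2 T^-2]

E has dimensions [L^2 M T^-2] and m has dimensions [M].
The missing factor must have dimensions [L^2 M T^-2] / [M] = [L^2 T^-2], i.e. velocity squared (v²).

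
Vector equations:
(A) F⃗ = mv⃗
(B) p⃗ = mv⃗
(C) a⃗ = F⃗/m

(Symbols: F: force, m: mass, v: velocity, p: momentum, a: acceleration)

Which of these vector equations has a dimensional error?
(A) F⃗ = mv⃗

(A) F⃗ = mv⃗: LHS [L M T^-2], RHS [L M T^-1] ✗ — mass times velocity is momentum, not force; should be ma⃗
(B) p⃗ = mv⃗: LHS [L M T^-1], RHS [L M T^-1] ✓ — mass (scalar) times velocity (vector)
(C) a⃗ = F⃗/m: LHS [L T^-2], RHS [L T^-2] ✓ — force (vector) divided by mass (scalar)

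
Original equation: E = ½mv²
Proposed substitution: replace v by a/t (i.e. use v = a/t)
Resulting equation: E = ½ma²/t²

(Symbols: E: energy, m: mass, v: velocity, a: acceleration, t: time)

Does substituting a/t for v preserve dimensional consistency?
No

[v] = [L T^-1] and [a/t] = [L T^-3]. These differ, so the substitution replaces a quantity by one of different dimensions and the result E = ½ma²/t² has LHS [L^2 M T^-2] vs RHS [L^2 M T^-6] — inconsistent.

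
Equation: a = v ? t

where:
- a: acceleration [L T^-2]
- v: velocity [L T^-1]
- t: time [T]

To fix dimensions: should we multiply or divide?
division (÷): a = v ÷ t

a [L T^-2]; v [L T^-1]; t [T].
v × t → [L] ✗
v ÷ t → [L T^-2] ✓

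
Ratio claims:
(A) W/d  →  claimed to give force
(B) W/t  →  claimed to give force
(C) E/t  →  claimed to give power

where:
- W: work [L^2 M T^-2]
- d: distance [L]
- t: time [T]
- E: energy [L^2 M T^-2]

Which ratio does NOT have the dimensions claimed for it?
(B) W/t does not give force

(A) W/d: [L M T^-2] = force [L M T^-2] ✓
(B) W/t: [L^2 M T^-3] ≠ force [L M T^-2] ✗
(C) E/t: [L^2 M T^-3] = power [L^2 M T^-3] ✓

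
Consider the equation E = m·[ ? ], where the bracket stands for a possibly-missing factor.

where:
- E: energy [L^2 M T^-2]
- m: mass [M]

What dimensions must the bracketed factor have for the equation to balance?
[L^2 T^-2] — velocity squared (e.g. v²)

E has dimensions [L^2 M T^-2]; m has dimensions [M].
The bracketed factor must supply [L^2 M T^-2] / [M] = [L^2 T^-2].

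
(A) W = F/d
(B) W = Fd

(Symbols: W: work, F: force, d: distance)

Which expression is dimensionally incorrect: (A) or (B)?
(A)

(A) W = F/d: LHS [L^2 M T^-2], RHS [M T^-2] ✗
(B) W = Fd: LHS [L^2 M T^-2], RHS [L^2 M T^-2] ✓

Expression (A) W = F/d is dimensionally incorrect.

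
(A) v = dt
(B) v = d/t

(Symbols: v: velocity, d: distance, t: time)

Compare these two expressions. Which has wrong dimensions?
(A)

(A) v = dt: LHS [L T^-1], RHS [L T] ✗
(B) v = d/t: LHS [L T^-1], RHS [L T^-1] ✓

Expression (A) v = dt is dimensionally incorrect.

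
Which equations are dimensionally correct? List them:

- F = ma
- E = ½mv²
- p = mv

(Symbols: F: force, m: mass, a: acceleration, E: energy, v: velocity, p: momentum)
Dimensionally correct: F = ma, E = ½mv², p = mv
Dimensionally incorrect: none
Ordered (correct first, then incorrect): F = ma, E = ½mv², p = mv

- F = ma: LHS [L M T^-2], RHS [L M T^-2] → correct ✓
- E = ½mv²: LHS [L^2 M T^-2], RHS [L^2 M T^-2] → correct ✓
- p = mv: LHS [L M T^-1], RHS [L M T^-1] → correct ✓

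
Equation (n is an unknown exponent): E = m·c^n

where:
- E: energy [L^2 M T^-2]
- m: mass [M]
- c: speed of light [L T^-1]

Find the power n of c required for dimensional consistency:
n = 2

E has dimensions [L^2 M T^-2]; c has dimensions [L T^-1].
The rest of the RHS has dimensions [M], so c^n must supply [L^2 T^-2].
With n = 2: m·c^2 has dimensions [L^2 M T^-2], matching the LHS ✓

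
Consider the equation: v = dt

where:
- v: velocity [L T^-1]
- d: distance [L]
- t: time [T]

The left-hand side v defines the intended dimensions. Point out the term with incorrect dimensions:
The right-hand side term dt

v has dimensions [L T^-1], but dt has dimensions [L T], so the term dt is dimensionally wrong for v.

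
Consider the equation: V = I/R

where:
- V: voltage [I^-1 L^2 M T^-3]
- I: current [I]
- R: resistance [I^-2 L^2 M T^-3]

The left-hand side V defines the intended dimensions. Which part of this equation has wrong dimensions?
The right-hand side term I/R

V has dimensions [I^-1 L^2 M T^-3], but I/R has dimensions [I^3 L^-2 M^-1 T^3], so the term I/R is dimensionally wrong for V.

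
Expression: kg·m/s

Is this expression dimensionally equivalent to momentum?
Yes

The expression kg·m/s has dimensions [L M T^-1], which is exactly momentum [L M T^-1].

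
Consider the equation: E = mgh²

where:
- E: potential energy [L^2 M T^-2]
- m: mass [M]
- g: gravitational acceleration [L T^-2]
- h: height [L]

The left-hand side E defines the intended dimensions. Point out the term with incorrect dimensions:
The right-hand side term mgh²

E has dimensions [L^2 M T^-2], but mgh² has dimensions [L^3 M T^-2], so the term mgh² is dimensionally wrong for E.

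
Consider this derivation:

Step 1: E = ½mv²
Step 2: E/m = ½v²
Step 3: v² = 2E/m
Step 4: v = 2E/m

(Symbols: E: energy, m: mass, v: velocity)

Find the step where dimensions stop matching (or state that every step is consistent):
Step 4

Step 1: E = ½mv² → LHS [L^2 M T^-2], RHS [L^2 M T^-2] ✓
Step 2: E/m = ½v² → LHS [L^2 T^-2], RHS [L^2 T^-2] ✓
Step 3: v² = 2E/m → LHS [L^2 T^-2], RHS [L^2 T^-2] ✓
Step 4: v = 2E/m → LHS [L T^-1], RHS [L^2 T^-2] ✗

The first dimensional inconsistency appears in step 4: v = 2E/m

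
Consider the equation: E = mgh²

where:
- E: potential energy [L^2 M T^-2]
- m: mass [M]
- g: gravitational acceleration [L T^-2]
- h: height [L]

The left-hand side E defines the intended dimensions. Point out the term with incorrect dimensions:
The right-hand side term mgh²

E has dimensions [L^2 M T^-2], but mgh² has dimensions [L^3 M T^-2], so the term mgh² is dimensionally wrong for E.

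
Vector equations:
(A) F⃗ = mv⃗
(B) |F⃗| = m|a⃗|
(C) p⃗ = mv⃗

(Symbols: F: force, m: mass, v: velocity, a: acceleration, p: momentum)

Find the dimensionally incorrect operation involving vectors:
(A) F⃗ = mv⃗

(A) F⃗ = mv⃗: LHS [L M T^-2], RHS [L M T^-1] ✗ — mass times velocity is momentum, not force; should be ma⃗
(B) |F⃗| = m|a⃗|: LHS [L M T^-2], RHS [L M T^-2] ✓ — magnitudes of vectors are scalars
(C) p⃗ = mv⃗: LHS [L M T^-1], RHS [L M T^-1] ✓ — mass (scalar) times velocity (vector)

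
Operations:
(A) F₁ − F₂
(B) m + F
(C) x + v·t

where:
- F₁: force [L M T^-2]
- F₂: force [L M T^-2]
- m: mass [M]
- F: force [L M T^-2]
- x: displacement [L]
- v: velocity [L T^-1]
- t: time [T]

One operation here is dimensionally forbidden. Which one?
(B) m + F

(A) F₁ − F₂: F₁ [L M T^-2] and F₂ [L M T^-2] — same dimensions ✓
(B) m + F: m [M] and F [L M T^-2] — different dimensions cannot be added/subtracted ✗
(C) x + v·t: x [L] and v·t [L] — same dimensions ✓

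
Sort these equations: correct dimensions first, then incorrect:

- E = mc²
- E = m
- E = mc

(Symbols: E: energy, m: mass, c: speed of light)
Dimensionally correct: E = mc²
Dimensionally incorrect: E = m, E = mc
Ordered (correct first, then incorrect): E = mc², E = m, E = mc

- E = mc²: LHS [L^2 M T^-2], RHS [L^2 M T^-2] → correct ✓
- E = m: LHS [L^2 M T^-2], RHS [M] → incorrect ✗
- E = mc: LHS [L^2 M T^-2], RHS [L M T^-1] → incorrect ✗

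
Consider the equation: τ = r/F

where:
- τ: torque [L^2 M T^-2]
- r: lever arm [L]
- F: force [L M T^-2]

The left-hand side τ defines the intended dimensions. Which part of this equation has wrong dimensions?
The right-hand side term r/F

τ has dimensions [L^2 M T^-2], but r/F has dimensions [M^-1 T^2], so the term r/F is dimensionally wrong for τ.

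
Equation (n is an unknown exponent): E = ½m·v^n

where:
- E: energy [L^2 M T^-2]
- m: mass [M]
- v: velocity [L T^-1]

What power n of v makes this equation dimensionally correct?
n = 2

E has dimensions [L^2 M T^-2]; v has dimensions [L T^-1].
The rest of the RHS has dimensions [M], so v^n must supply [L^2 T^-2].
With n = 2: ½m·v^2 has dimensions [L^2 M T^-2], matching the LHS ✓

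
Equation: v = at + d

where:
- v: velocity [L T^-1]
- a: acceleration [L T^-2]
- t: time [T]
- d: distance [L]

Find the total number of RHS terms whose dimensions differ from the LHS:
1

LHS v: [L T^-1]
- at: [L T^-1] ✓
- d: [L] ✗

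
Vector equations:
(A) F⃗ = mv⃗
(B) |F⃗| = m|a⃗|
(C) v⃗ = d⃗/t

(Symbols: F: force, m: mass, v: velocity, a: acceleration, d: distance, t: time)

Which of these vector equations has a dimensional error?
(A) F⃗ = mv⃗

(A) F⃗ = mv⃗: LHS [L M T^-2], RHS [L M T^-1] ✗ — mass times velocity is momentum, not force; should be ma⃗
(B) |F⃗| = m|a⃗|: LHS [L M T^-2], RHS [L M T^-2] ✓ — magnitudes of vectors are scalars
(C) v⃗ = d⃗/t: LHS [L T^-1], RHS [L T^-1] ✓ — displacement (vector) divided by time (scalar)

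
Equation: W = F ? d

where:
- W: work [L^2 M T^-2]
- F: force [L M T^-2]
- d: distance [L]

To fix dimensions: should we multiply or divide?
multiplication (×): W = F × d

W [L^2 M T^-2]; F [L M T^-2]; d [L].
F × d → [L^2 M T^-2] ✓
F ÷ d → [M T^-2] ✗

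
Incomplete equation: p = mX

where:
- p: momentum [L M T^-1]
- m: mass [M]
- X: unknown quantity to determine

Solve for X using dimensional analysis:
X = v (velocity), dimensions [L T^-1]

p has dimensions [L M T^-1]; the rest of the RHS (m) has dimensions [M].
So X must have dimensions [L T^-1] — X = v (velocity).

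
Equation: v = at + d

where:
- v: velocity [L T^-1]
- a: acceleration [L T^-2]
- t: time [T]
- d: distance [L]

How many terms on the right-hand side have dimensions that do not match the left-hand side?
1

LHS v: [L T^-1]
- at: [L T^-1] ✓
- d: [L] ✗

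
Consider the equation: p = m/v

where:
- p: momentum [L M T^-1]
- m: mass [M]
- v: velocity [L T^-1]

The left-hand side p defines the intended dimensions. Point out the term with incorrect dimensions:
The right-hand side term m/v

p has dimensions [L M T^-1], but m/v has dimensions [L^-1 M T], so the term m/v is dimensionally wrong for p.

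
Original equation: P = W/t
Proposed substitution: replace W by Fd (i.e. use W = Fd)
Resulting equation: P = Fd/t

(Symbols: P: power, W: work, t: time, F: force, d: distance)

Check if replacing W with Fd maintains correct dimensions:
Yes

[W] = [L^2 M T^-2] and [Fd] = [L^2 M T^-2]. These match, so the substitution replaces a quantity by one of the same dimensions and the result P = Fd/t has LHS [L^2 M T^-3] vs RHS [L^2 M T^-3] — still consistent.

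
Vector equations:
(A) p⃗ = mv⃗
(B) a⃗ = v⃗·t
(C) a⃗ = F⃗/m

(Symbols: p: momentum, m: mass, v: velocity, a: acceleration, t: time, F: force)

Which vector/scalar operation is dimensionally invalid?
(B) a⃗ = v⃗·t

(A) p⃗ = mv⃗: LHS [L M T^-1], RHS [L M T^-1] ✓ — mass (scalar) times velocity (vector)
(B) a⃗ = v⃗·t: LHS [L T^-2], RHS [L] ✗ — acceleration is velocity per time; should be v⃗/t
(C) a⃗ = F⃗/m: LHS [L T^-2], RHS [L T^-2] ✓ — force (vector) divided by mass (scalar)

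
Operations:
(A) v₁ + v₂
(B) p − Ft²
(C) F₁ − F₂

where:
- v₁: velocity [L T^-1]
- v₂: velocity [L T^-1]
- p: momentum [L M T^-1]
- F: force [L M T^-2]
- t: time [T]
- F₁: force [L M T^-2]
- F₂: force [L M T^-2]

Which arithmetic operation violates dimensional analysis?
(B) p − Ft²

(A) v₁ + v₂: v₁ [L T^-1] and v₂ [L T^-1] — same dimensions ✓
(B) p − Ft²: p [L M T^-1] and Ft² [L M] — different dimensions cannot be added/subtracted ✗
(C) F₁ − F₂: F₁ [L M T^-2] and F₂ [L M T^-2] — same dimensions ✓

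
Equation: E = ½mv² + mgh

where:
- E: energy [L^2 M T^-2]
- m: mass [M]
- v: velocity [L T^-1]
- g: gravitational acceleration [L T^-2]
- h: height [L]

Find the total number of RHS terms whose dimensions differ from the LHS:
0

LHS E: [L^2 M T^-2]
- ½mv²: [L^2 M T^-2] ✓
- mgh: [L^2 M T^-2] ✓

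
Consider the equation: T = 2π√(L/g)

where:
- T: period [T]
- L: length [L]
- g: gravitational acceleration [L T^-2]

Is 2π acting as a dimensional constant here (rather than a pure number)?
No

T has dimensions [T] and √(L/g) already has dimensions [T], so the equation balances without 2π contributing any dimensions. 2π is a pure (dimensionless) number; changing or removing it would not affect dimensional consistency.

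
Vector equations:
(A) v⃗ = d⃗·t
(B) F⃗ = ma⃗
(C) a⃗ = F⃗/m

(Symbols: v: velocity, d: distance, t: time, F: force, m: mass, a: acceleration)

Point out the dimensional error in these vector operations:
(A) v⃗ = d⃗·t

(A) v⃗ = d⃗·t: LHS [L T^-1], RHS [L T] ✗ — velocity is displacement per time; should be d⃗/t
(B) F⃗ = ma⃗: LHS [L M T^-2], RHS [L M T^-2] ✓ — Force and acceleration are vectors, mass is a scalar
(C) a⃗ = F⃗/m: LHS [L T^-2], RHS [L T^-2] ✓ — force (vector) divided by mass (scalar)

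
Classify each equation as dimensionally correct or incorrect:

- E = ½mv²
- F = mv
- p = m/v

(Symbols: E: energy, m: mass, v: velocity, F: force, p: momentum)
Dimensionally correct: E = ½mv²
Dimensionally incorrect: F = mv, p = m/v
Ordered (correct first, then incorrect): E = ½mv², F = mv, p = m/v

- E = ½mv²: LHS [L^2 M T^-2], RHS [L^2 M T^-2] → correct ✓
- F = mv: LHS [L M T^-2], RHS [L M T^-1] → incorrect ✗
- p = m/v: LHS [L M T^-1], RHS [L^-1 M T] → incorrect ✗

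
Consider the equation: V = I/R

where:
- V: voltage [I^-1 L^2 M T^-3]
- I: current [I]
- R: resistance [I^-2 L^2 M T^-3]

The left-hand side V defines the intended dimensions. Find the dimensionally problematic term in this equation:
The right-hand side term I/R

V has dimensions [I^-1 L^2 M T^-3], but I/R has dimensions [I^3 L^-2 M^-1 T^3], so the term I/R is dimensionally wrong for V.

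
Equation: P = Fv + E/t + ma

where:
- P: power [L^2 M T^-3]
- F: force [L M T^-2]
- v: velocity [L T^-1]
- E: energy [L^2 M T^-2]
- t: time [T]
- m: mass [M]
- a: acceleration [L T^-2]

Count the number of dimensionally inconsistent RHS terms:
1

LHS P: [L^2 M T^-3]
- Fv: [L^2 M T^-3] ✓
- E/t: [L^2 M T^-3] ✓
- ma: [L M T^-2] ✗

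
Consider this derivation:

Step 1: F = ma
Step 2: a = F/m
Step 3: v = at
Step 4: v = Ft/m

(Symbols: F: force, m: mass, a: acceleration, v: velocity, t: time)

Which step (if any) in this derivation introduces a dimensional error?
No step introduces an error — all steps are dimensionally consistent.

Step 1: F = ma → LHS [L M T^-2], RHS [L M T^-2] ✓
Step 2: a = F/m → LHS [L T^-2], RHS [L T^-2] ✓
Step 3: v = at → LHS [L T^-1], RHS [L T^-1] ✓
Step 4: v = Ft/m → LHS [L T^-1], RHS [L T^-1] ✓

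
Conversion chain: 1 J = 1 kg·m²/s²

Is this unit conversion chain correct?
The chain is correct (no errors).

Correct: Joule is defined as kg·m²/s²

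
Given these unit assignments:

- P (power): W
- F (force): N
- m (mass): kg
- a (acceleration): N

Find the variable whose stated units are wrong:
a

The variable a (acceleration) should have units m/s², not N.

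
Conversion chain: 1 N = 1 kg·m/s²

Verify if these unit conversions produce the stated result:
The chain is correct (no errors).

Correct: Newton is defined as kg·m/s²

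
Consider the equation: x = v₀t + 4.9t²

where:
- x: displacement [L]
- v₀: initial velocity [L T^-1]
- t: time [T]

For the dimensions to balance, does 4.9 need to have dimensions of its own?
Yes

x has dimensions [L], while t² alone has dimensions [T^2]. For the equation to balance, the factor 4.9 must carry dimensions [L T^-2] — it is a dimensional constant (a numerical value of a physical quantity with its units suppressed), not a pure number.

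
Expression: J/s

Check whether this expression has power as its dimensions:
Yes

The expression J/s has dimensions [L^2 M T^-3], which is exactly power [L^2 M T^-3].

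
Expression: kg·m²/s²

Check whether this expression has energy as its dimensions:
Yes

The expression kg·m²/s² has dimensions [L^2 M T^-2], which is exactly energy [L^2 M T^-2].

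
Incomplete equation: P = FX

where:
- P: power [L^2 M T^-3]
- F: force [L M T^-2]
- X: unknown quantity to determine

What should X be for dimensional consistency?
X = v (velocity), dimensions [L T^-1]

P has dimensions [L^2 M T^-3]; the rest of the RHS (F) has dimensions [L M T^-2].
So X must have dimensions [L T^-1] — X = v (velocity).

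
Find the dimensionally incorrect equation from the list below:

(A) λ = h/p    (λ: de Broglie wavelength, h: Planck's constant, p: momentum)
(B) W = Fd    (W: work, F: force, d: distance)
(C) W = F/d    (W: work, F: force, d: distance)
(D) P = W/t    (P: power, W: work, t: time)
(C) W = F/d

The equation (C) W = F/d is dimensionally incorrect.

LHS (W): [L^2 M T^-2]
RHS (F/d): [M T^-2] ✗

The dimensions do not match. The other three equations balance.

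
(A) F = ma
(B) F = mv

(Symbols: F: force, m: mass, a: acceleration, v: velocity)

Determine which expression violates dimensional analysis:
(B)

(A) F = ma: LHS [L M T^-2], RHS [L M T^-2] ✓
(B) F = mv: LHS [L M T^-2], RHS [L M T^-1] ✗

Expression (B) F = mv is dimensionally incorrect.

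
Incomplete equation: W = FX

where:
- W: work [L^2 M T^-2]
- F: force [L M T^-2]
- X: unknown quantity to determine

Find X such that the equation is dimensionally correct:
X = d (distance), dimensions [L]

W has dimensions [L^2 M T^-2]; the rest of the RHS (F) has dimensions [L M T^-2].
So X must have dimensions [L] — X = d (distance).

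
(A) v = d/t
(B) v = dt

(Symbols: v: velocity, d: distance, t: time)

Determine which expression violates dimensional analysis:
(B)

(A) v = d/t: LHS [L T^-1], RHS [L T^-1] ✓
(B) v = dt: LHS [L T^-1], RHS [L T] ✗

Expression (B) v = dt is dimensionally incorrect.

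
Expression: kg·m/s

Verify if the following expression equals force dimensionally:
No

The expression kg·m/s has dimensions [L M T^-1], but force has dimensions [L M T^-2].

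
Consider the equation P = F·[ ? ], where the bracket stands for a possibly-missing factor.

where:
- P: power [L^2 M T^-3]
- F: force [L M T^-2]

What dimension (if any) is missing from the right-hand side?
[L T^-1] — velocity (e.g. v)

P has dimensions [L^2 M T^-3]; F has dimensions [L M T^-2].
The bracketed factor must supply [L^2 M T^-3] / [L M T^-2] = [L T^-1].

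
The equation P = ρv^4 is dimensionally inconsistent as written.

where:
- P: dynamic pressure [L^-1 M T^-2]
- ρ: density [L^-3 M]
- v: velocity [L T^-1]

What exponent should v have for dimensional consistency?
The exponent of v should be 2: P = ρv^2

The LHS P has dimensions [L^-1 M T^-2]; v has dimensions [L T^-1].
As written, the RHS ρv^4 (exponent 4 on v) has dimensions [L M T^-4], which does not match.
With exponent 2, the RHS ρv^2 has dimensions [L^-1 M T^-2], matching the LHS.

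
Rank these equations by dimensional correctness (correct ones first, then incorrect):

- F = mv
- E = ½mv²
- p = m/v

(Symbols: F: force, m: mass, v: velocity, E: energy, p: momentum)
Dimensionally correct: E = ½mv²
Dimensionally incorrect: F = mv, p = m/v
Ordered (correct first, then incorrect): E = ½mv², F = mv, p = m/v

- F = mv: LHS [L M T^-2], RHS [L M T^-1] → incorrect ✗
- E = ½mv²: LHS [L^2 M T^-2], RHS [L^2 M T^-2] → correct ✓
- p = m/v: LHS [L M T^-1], RHS [L^-1 M T] → incorrect ✗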